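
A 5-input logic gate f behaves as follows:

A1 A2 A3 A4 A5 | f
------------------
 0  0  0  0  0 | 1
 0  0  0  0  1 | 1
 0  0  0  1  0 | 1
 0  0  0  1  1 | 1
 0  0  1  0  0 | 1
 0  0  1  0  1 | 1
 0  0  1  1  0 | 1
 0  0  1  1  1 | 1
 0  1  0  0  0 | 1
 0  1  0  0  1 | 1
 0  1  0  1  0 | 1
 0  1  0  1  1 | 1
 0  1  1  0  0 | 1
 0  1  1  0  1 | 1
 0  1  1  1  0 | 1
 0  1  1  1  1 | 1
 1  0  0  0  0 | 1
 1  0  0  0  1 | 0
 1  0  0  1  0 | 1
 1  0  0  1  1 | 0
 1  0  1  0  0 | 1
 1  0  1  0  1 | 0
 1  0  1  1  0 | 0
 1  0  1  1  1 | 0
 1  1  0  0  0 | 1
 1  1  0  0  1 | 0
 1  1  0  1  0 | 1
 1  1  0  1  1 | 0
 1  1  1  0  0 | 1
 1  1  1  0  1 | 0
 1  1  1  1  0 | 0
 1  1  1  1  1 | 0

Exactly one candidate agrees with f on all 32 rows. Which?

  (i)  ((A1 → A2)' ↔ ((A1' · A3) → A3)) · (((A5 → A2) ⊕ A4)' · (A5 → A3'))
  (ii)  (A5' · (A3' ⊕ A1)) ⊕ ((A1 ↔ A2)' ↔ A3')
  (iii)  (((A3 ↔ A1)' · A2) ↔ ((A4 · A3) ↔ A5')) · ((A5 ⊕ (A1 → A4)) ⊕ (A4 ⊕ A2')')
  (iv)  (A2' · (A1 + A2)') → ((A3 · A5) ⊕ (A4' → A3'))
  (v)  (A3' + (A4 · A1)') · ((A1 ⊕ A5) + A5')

v

(i): at (0,0,0,0,0) it gives 0, but f = 1 — eliminated.
(ii): at (0,0,0,0,1) it gives 0, but f = 1 — eliminated.
(iii): at (0,0,0,0,1) it gives 0, but f = 1 — eliminated.
(iv): at (0,0,1,0,0) it gives 0, but f = 1 — eliminated.
(v) is the remaining candidate, and it agrees with f on all 32 inputs.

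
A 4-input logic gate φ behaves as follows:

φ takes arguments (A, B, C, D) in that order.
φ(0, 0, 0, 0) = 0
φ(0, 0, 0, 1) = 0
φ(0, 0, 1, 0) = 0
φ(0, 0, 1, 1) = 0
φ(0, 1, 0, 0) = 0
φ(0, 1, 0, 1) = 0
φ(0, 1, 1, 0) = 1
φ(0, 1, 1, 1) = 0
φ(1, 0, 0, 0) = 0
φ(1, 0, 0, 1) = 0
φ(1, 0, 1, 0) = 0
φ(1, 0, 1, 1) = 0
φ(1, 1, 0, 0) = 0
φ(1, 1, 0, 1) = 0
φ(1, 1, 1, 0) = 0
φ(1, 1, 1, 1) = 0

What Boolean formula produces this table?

φ is 1 on exactly one input, (0,1,1,0), whose minterm is ¬A·B·C·¬D. So φ is just that conjunction.

φ(A, B, C, D) = ((~A & B) & C) & ~D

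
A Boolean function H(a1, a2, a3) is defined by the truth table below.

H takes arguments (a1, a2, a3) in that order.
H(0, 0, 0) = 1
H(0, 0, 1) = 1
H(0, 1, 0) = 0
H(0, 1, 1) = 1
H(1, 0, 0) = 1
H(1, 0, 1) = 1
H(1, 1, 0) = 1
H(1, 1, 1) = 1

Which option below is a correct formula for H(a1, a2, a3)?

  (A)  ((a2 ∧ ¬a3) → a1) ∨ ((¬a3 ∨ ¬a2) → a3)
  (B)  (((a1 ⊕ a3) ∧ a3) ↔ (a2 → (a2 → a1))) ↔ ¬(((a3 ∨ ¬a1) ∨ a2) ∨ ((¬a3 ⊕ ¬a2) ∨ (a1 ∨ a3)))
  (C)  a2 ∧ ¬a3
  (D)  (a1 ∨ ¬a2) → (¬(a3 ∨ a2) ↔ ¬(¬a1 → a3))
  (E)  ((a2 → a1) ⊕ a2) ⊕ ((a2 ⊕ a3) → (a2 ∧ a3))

(B) disagrees with H on (0,0,1) (formula → 0, table → 1); rule it out.
(C) disagrees with H on (0,0,0) (formula → 0, table → 1); rule it out.
(D) disagrees with H on (0,1,0) (formula → 1, table → 0); rule it out.
(E) disagrees with H on (0,0,0) (formula → 0, table → 1); rule it out.
(A) is the remaining candidate, and it agrees with H on all 8 inputs.

A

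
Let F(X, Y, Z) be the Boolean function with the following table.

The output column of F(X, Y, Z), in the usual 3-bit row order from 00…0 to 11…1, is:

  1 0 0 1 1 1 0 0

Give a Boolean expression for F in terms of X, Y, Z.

F(X, Y, Z) = ((((¬X ∧ ¬Y) ∧ ¬Z) ∨ ((¬X ∧ Y) ∧ Z)) ∨ ((X ∧ ¬Y) ∧ ¬Z)) ∨ ((X ∧ ¬Y) ∧ Z)

Collect the rows where F=1 — (0,0,0), (0,1,1), (1,0,0), (1,0,1) — and write one minterm per row: ¬X·¬Y·¬Z, ¬X·Y·Z, X·¬Y·¬Z, X·¬Y·Z. Their union (logical OR) reproduces the table exactly.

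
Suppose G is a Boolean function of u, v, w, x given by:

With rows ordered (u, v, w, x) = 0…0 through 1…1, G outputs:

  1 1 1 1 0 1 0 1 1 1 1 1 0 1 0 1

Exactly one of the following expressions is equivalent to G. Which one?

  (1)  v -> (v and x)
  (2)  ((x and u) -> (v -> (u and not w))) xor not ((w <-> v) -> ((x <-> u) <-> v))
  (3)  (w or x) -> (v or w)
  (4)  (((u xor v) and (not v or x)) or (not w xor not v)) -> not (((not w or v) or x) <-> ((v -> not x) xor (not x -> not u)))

1

(2) fails at (0,0,0,0): the formula yields 0, G is 1.
(3) fails at (0,0,0,1): the formula yields 0, G is 1.
(4) fails at (0,0,1,0): the formula yields 0, G is 1.
(1) is the remaining candidate, and it agrees with G on all 16 inputs.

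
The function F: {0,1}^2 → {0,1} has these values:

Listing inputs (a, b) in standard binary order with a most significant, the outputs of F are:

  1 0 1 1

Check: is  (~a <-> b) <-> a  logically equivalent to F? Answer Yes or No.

No

Test each input against both F and the formula:
  a=0, b=0: formula gives 1, F = 1 ✓
  a=0, b=1: formula gives 0, F = 0 ✓
  a=1, b=0: formula gives 1, F = 1 ✓
  a=1, b=1: formula gives 0, but F = 1 ✗
Row (1,1) is a counterexample, so the formula is not equivalent to F.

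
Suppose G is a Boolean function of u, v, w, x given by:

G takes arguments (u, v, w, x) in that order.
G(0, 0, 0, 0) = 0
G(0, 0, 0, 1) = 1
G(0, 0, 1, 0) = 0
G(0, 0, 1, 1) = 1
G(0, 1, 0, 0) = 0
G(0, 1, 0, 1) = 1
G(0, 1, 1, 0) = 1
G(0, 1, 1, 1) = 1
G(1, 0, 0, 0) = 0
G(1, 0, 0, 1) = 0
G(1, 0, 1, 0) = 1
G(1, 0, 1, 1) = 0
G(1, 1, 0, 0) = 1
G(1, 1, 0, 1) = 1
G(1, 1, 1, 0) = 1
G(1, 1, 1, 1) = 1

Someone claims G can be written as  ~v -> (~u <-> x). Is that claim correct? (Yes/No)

Test each input against both G and the formula:
  u=0, v=0, w=0, x=0: formula gives 0, G = 0 ✓
  u=0, v=0, w=0, x=1: formula gives 1, G = 1 ✓
  u=0, v=0, w=1, x=0: formula gives 0, G = 0 ✓
  u=0, v=0, w=1, x=1: formula gives 1, G = 1 ✓
  u=0, v=1, w=0, x=0: formula gives 1, but G = 0 ✗
A single disagreement suffices: at (0,1,0,0) they differ, so the formula does not compute G.

No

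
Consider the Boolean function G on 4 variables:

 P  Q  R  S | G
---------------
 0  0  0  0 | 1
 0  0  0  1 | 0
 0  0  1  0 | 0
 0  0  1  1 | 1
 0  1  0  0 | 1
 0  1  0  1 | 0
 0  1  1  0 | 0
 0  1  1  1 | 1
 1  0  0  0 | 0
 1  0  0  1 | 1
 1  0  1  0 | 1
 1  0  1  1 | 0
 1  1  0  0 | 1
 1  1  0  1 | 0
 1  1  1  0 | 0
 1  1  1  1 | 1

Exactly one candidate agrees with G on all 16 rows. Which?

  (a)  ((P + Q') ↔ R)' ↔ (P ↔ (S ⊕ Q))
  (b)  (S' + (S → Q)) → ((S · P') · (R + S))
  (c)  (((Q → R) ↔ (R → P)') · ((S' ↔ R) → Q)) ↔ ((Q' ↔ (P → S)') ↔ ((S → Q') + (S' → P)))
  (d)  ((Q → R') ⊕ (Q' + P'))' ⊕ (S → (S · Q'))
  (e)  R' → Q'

(b) disagrees with G on (0,0,0,0) (formula → 0, table → 1); rule it out.
(c) disagrees with G on (0,0,0,1) (formula → 1, table → 0); rule it out.
(d) disagrees with G on (0,0,0,0) (formula → 0, table → 1); rule it out.
(e) disagrees with G on (0,0,0,1) (formula → 1, table → 0); rule it out.
(a) is the remaining candidate, and it agrees with G on all 16 inputs.

a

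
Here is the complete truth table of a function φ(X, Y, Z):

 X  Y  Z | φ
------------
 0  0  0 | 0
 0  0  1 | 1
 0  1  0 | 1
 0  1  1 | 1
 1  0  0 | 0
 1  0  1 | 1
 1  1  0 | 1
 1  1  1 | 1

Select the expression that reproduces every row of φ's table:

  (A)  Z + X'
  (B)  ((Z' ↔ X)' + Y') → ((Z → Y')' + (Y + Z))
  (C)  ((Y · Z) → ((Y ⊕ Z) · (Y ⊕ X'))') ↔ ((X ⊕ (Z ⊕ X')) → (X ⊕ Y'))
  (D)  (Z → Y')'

(A): at (0,0,0) it gives 1, but φ = 0 — eliminated.
(C): at (0,0,0) it gives 1, but φ = 0 — eliminated.
(D): at (0,0,1) it gives 0, but φ = 1 — eliminated.
Only (B) survives; checking it on all 8 rows confirms it matches φ.

B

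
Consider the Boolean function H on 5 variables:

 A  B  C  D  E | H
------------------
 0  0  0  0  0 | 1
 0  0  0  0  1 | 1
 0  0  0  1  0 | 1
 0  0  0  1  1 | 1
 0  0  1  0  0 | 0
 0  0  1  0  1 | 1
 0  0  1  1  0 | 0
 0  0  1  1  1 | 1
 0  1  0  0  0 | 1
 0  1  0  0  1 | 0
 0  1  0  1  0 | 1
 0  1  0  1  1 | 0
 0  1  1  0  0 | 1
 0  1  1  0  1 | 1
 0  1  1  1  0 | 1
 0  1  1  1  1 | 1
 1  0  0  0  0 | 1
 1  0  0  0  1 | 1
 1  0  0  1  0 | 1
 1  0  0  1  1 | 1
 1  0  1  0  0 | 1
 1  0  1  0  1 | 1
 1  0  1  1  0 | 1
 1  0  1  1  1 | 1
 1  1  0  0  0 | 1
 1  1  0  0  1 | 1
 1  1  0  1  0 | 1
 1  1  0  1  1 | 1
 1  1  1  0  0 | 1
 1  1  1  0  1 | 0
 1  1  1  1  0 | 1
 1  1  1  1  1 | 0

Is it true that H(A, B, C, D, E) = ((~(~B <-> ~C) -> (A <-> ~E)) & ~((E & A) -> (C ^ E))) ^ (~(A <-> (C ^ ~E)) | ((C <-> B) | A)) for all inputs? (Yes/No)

Yes

Test each input against both H and the formula:
  A=0, B=0, C=0, D=0, E=0: formula gives 1, H = 1 ✓
  A=0, B=0, C=0, D=0, E=1: formula gives 1, H = 1 ✓
  A=0, B=0, C=0, D=1, E=0: formula gives 1, H = 1 ✓
  A=0, B=0, C=0, D=1, E=1: formula gives 1, H = 1 ✓
  …and likewise for the remaining 28 rows.
Every row agrees, so the formula is equivalent.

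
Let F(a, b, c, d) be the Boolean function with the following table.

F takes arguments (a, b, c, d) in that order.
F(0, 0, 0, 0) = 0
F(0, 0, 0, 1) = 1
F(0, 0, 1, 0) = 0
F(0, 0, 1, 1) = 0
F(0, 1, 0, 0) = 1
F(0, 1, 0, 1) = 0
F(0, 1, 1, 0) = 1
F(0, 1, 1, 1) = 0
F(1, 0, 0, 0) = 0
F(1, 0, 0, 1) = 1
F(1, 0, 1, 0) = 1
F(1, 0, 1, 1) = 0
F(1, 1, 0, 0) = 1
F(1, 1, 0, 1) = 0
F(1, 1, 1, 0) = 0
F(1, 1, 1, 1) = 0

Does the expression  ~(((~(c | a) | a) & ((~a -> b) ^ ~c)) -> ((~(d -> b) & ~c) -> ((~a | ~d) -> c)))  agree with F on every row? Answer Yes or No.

Check the formula against F row by row:
  a=0, b=0, c=0, d=0: formula gives 0, F = 0 ✓
  a=0, b=0, c=0, d=1: formula gives 1, F = 1 ✓
  a=0, b=0, c=1, d=0: formula gives 0, F = 0 ✓
  a=0, b=0, c=1, d=1: formula gives 0, F = 0 ✓
  a=0, b=1, c=0, d=0: formula gives 0, but F = 1 ✗
Row (0,1,0,0) is a counterexample, so the formula is not equivalent to F.

No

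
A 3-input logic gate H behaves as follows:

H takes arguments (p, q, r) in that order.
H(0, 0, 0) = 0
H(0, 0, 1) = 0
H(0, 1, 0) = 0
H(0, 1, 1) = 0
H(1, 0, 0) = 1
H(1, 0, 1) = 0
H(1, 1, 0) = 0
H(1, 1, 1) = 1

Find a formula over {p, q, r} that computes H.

H(p, q, r) = ((p ∧ ¬q) ∧ ¬r) ∨ ((p ∧ q) ∧ r)

H=1 on 2 inputs: (1,0,0), (1,1,1). Reading each as a conjunction of literals (p·¬q·¬r, p·q·r) and taking the OR gives the canonical DNF.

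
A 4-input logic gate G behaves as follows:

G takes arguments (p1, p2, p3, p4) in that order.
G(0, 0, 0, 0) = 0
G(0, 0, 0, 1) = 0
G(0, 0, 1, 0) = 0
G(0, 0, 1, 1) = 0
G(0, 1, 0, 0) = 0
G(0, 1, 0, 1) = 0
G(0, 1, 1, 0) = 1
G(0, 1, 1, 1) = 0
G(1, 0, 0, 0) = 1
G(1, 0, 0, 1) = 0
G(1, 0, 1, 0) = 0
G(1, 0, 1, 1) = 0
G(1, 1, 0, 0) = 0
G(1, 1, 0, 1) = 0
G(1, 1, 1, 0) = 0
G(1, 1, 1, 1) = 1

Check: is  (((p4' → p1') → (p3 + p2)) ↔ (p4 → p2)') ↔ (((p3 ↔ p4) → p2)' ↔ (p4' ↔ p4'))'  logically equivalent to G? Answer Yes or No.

No

Check the formula against G row by row:
  p1=0, p2=0, p3=0, p4=0: formula gives 0, G = 0 ✓
  p1=0, p2=0, p3=0, p4=1: formula gives 0, G = 0 ✓
  p1=0, p2=0, p3=1, p4=0: formula gives 0, G = 0 ✓
  p1=0, p2=0, p3=1, p4=1: formula gives 0, G = 0 ✓
  …
  p1=0, p2=1, p3=1, p4=0: formula gives 0, but G = 1 ✗
A single disagreement suffices: at (0,1,1,0) they differ, so the formula does not compute G.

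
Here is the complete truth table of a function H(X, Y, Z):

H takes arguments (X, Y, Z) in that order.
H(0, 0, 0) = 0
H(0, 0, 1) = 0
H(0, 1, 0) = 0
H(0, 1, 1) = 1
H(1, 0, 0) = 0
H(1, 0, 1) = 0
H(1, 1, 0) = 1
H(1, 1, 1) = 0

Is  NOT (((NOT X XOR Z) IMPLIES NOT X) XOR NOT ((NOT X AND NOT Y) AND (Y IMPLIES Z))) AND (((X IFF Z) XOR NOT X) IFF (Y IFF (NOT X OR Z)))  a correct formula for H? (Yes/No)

Test each input against both H and the formula:
  X=0, Y=0, Z=0: formula gives 0, H = 0 ✓
  X=0, Y=0, Z=1: formula gives 0, H = 0 ✓
  X=0, Y=1, Z=0: formula gives 0, H = 0 ✓
  X=0, Y=1, Z=1: formula gives 1, H = 1 ✓
  X=1, Y=0, Z=0: formula gives 0, H = 0 ✓
  …and likewise for the remaining 3 rows.
Every row agrees, so the formula is equivalent.

Yes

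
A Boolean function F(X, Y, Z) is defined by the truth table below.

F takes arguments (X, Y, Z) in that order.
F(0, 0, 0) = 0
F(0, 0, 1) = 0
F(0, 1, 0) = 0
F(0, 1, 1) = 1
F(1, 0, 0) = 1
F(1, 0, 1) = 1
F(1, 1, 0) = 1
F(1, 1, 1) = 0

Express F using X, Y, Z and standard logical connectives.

F(X, Y, Z) = ((((not X and Y) and Z) or ((X and not Y) and not Z)) or ((X and not Y) and Z)) or ((X and Y) and not Z)

The 1-rows are (0,1,1), (1,0,0), (1,0,1), (1,1,0). Each contributes one minterm — ¬X·Y·Z; X·¬Y·¬Z; X·¬Y·Z; X·Y·¬Z — and their disjunction is a sum-of-products form of F.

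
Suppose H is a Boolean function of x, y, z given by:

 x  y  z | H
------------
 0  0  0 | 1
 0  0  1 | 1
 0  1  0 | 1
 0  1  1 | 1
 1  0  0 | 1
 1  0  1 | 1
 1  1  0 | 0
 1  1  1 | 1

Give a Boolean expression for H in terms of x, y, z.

H(x, y, z) = ~((x & y) & ~z)

H is 0 on exactly one input, (1,1,0), whose minterm is x·y·¬z. So H is the negation of that single conjunction.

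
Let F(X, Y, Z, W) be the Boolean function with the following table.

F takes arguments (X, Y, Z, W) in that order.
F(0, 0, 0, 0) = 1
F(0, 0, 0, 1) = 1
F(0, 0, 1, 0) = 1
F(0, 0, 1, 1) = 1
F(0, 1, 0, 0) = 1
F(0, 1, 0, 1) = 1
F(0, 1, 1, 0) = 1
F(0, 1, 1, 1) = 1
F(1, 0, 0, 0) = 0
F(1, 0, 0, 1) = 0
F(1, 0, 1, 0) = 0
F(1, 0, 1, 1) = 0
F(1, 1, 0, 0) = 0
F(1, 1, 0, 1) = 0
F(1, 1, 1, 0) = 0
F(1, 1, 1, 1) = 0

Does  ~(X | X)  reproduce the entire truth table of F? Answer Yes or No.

Yes

Test each input against both F and the formula:
  X=0, Y=0, Z=0, W=0: formula gives 1, F = 1 ✓
  X=0, Y=0, Z=0, W=1: formula gives 1, F = 1 ✓
  X=0, Y=0, Z=1, W=0: formula gives 1, F = 1 ✓
  X=0, Y=0, Z=1, W=1: formula gives 1, F = 1 ✓
  … (the remaining 12 rows also agree.)
No disagreement on any input; they are logically equivalent.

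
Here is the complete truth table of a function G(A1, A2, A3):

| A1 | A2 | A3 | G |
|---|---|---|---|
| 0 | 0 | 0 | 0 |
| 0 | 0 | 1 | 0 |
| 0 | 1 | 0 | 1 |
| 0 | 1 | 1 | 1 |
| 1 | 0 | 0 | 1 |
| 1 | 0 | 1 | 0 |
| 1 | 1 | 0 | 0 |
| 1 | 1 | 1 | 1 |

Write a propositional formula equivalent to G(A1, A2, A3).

G=1 on 4 inputs: (0,1,0), (0,1,1), (1,0,0), (1,1,1). Reading each as a conjunction of literals (¬A1·A2·¬A3, ¬A1·A2·A3, A1·¬A2·¬A3, A1·A2·A3) and taking the OR gives the canonical DNF.

G(A1, A2, A3) = ((((¬A1 ∧ A2) ∧ ¬A3) ∨ ((¬A1 ∧ A2) ∧ A3)) ∨ ((A1 ∧ ¬A2) ∧ ¬A3)) ∨ ((A1 ∧ A2) ∧ A3)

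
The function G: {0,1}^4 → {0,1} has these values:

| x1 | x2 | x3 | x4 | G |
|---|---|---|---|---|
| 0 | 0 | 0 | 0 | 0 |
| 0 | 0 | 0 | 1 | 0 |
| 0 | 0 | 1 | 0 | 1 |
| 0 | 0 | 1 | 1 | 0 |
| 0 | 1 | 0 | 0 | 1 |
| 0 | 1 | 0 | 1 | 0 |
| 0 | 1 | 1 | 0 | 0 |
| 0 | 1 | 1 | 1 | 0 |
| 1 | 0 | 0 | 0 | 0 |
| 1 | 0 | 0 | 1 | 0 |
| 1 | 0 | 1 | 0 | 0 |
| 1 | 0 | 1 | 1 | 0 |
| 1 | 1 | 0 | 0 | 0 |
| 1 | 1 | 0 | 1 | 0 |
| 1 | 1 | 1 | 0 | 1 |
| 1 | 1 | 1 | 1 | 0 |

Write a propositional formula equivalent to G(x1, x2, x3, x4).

G(x1, x2, x3, x4) = ((((NOT x1 AND NOT x2) AND x3) AND NOT x4) OR (((NOT x1 AND x2) AND NOT x3) AND NOT x4)) OR (((x1 AND x2) AND x3) AND NOT x4)

Collect the rows where G=1 — (0,0,1,0), (0,1,0,0), (1,1,1,0) — and write one minterm per row: ¬x1·¬x2·x3·¬x4, ¬x1·x2·¬x3·¬x4, x1·x2·x3·¬x4. Their union (logical OR) reproduces the table exactly.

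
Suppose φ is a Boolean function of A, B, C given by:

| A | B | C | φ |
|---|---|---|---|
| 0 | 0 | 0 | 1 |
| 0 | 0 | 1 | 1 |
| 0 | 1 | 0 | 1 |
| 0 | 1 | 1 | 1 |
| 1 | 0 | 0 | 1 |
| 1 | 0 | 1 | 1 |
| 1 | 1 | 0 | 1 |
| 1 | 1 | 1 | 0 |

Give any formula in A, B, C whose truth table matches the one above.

The output is 0 only when every input is 1 — NAND of all inputs.

φ(A, B, C) = not ((A and B) and C)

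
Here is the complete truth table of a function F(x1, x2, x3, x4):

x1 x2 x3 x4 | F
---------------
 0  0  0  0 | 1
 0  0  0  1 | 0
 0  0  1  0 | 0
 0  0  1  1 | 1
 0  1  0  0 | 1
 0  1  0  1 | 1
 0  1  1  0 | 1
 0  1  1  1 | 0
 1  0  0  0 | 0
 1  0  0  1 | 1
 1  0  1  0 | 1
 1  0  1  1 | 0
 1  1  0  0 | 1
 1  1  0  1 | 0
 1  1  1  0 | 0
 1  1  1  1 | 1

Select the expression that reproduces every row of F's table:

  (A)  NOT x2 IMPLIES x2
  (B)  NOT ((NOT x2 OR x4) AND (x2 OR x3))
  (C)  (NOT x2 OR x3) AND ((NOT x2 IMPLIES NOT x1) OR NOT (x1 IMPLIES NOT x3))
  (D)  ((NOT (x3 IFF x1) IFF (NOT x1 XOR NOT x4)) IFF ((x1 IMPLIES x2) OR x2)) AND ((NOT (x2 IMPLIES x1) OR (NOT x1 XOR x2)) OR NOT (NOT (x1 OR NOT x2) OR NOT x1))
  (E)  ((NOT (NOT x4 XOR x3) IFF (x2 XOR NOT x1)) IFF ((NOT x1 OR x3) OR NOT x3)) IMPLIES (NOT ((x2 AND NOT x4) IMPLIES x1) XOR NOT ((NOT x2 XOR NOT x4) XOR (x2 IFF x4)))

(A) disagrees with F on (0,0,0,0) (formula → 0, table → 1); rule it out.
(B) disagrees with F on (0,0,0,1) (formula → 1, table → 0); rule it out.
(C) disagrees with F on (0,0,0,1) (formula → 1, table → 0); rule it out.
(D) disagrees with F on (0,1,0,1) (formula → 0, table → 1); rule it out.
Only (E) survives; checking it on all 16 rows confirms it matches F.

E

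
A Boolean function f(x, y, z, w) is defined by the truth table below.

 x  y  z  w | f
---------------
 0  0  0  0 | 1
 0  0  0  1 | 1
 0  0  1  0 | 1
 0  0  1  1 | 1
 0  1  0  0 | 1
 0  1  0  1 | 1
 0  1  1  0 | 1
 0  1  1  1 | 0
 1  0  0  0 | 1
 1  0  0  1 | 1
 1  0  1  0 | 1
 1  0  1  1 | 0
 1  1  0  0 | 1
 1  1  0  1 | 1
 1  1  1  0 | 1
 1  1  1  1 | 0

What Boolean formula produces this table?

f(x, y, z, w) = not (((((not x and y) and z) and w) or (((x and not y) and z) and w)) or (((x and y) and z) and w))

f is 0 on only 3 rows — (0,1,1,1), (1,0,1,1), (1,1,1,1). Writing each as a minterm (¬x·y·z·w, x·¬y·z·w, x·y·z·w) and OR-ing them characterizes exactly where f=0, so f is the negation of that disjunction.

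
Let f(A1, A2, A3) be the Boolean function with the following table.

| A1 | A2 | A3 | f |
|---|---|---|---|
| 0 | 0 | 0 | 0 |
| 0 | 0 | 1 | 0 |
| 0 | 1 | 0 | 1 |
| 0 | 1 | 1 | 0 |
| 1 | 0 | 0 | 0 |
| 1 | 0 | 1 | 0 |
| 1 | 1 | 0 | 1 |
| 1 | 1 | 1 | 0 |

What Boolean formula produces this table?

f(A1, A2, A3) = ((not A1 and A2) and not A3) or ((A1 and A2) and not A3)

f=1 on 2 inputs: (0,1,0), (1,1,0). Reading each as a conjunction of literals (¬A1·A2·¬A3, A1·A2·¬A3) and taking the OR gives the canonical DNF.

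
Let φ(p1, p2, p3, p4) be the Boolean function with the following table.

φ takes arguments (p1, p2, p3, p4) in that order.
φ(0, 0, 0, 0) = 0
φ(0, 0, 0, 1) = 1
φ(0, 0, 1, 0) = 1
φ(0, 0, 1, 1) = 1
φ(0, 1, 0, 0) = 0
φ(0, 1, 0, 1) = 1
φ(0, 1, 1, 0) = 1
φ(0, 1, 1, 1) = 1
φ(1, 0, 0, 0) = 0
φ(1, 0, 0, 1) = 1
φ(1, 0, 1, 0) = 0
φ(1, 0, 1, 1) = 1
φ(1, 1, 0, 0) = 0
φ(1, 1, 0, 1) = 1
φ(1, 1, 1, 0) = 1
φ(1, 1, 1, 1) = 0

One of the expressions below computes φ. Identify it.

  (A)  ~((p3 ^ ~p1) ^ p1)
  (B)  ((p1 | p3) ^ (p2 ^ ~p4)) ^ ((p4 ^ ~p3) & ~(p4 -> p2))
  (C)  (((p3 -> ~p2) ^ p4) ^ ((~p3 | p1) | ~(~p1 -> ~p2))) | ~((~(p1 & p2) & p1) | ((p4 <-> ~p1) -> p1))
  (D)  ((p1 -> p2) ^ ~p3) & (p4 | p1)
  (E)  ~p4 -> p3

(A) fails at (0,0,0,1): the formula yields 0, φ is 1.
(B) fails at (0,0,0,0): the formula yields 1, φ is 0.
(D) fails at (0,0,0,1): the formula yields 0, φ is 1.
(E) fails at (1,0,1,0): the formula yields 1, φ is 0.
(C) is the remaining candidate, and it agrees with φ on all 16 inputs.

C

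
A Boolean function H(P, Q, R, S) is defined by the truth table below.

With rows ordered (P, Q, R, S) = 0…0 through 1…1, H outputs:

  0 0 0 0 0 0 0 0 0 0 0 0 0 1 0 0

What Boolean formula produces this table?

H is 1 on exactly one input, (1,1,0,1), whose minterm is P·Q·¬R·S. So H is just that conjunction.

H(P, Q, R, S) = ((P ∧ Q) ∧ ¬R) ∧ S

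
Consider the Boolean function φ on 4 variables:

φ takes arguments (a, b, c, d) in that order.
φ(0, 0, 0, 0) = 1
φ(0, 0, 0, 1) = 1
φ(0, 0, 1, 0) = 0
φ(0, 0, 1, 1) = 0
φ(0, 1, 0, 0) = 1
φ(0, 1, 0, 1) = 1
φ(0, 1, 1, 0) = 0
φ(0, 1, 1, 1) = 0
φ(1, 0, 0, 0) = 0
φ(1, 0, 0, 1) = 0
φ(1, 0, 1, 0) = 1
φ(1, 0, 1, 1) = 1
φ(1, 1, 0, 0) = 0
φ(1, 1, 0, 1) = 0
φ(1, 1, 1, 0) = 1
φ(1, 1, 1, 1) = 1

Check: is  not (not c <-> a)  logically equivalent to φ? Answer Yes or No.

Yes

Test each input against both φ and the formula:
  a=0, b=0, c=0, d=0: formula gives 1, φ = 1 ✓
  a=0, b=0, c=0, d=1: formula gives 1, φ = 1 ✓
  a=0, b=0, c=1, d=0: formula gives 0, φ = 0 ✓
  a=0, b=0, c=1, d=1: formula gives 0, φ = 0 ✓
  … (the remaining 12 rows also agree.)
Every row agrees, so the formula is equivalent.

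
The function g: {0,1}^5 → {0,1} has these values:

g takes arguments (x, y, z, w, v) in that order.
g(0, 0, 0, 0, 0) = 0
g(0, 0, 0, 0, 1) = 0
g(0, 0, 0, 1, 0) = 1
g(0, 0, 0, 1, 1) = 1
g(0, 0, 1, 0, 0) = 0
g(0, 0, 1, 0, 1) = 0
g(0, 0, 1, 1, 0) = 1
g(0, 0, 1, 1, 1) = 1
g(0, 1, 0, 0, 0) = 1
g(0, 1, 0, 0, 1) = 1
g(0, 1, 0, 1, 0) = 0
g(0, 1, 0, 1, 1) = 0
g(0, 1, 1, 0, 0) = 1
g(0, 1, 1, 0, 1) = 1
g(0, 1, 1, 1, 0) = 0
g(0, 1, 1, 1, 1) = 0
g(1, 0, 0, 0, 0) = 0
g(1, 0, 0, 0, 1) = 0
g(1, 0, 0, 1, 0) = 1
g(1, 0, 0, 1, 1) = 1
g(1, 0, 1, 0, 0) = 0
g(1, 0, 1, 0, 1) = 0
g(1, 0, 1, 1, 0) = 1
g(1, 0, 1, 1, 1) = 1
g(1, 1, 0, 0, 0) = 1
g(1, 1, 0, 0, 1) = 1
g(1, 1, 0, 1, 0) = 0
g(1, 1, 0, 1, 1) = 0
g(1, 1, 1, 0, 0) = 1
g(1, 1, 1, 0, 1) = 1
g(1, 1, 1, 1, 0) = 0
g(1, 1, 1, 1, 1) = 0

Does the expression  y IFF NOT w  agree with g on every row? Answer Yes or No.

Yes

Evaluate y IFF NOT w on each row and compare to g:
  x=0, y=0, z=0, w=0, v=0: formula gives 0, g = 0 ✓
  x=0, y=0, z=0, w=0, v=1: formula gives 0, g = 0 ✓
  x=0, y=0, z=0, w=1, v=0: formula gives 1, g = 1 ✓
  x=0, y=0, z=0, w=1, v=1: formula gives 1, g = 1 ✓
  …and likewise for the remaining 28 rows.
No disagreement on any input; they are logically equivalent.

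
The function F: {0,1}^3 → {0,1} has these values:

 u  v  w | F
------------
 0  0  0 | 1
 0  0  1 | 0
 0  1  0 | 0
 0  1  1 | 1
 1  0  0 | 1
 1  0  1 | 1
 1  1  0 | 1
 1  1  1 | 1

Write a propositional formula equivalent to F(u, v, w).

The 0-rows are (0,0,1), (0,1,0). Take each as a conjunction (¬u·¬v·w, ¬u·v·¬w), form their disjunction, and complement — that gives a formula that is 1 everywhere F is.

F(u, v, w) = ~(((~u & ~v) & w) | ((~u & v) & ~w))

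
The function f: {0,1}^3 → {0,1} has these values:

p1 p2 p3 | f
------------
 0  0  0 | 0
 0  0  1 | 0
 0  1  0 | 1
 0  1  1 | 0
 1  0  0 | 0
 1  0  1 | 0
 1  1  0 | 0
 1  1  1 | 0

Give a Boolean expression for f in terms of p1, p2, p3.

f is 1 on exactly one input, (0,1,0), whose minterm is ¬p1·p2·¬p3. So f is just that conjunction.

f(p1, p2, p3) = (¬p1 ∧ p2) ∧ ¬p3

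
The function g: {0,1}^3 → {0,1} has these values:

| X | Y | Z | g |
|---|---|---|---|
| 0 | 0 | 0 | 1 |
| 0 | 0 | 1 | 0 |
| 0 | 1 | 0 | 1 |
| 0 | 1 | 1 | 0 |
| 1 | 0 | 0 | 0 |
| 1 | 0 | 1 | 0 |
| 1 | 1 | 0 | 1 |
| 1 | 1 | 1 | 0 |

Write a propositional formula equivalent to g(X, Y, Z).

g(X, Y, Z) = (((not X and not Y) and not Z) or ((not X and Y) and not Z)) or ((X and Y) and not Z)

g=1 on 3 inputs: (0,0,0), (0,1,0), (1,1,0). Reading each as a conjunction of literals (¬X·¬Y·¬Z, ¬X·Y·¬Z, X·Y·¬Z) and taking the OR gives the canonical DNF.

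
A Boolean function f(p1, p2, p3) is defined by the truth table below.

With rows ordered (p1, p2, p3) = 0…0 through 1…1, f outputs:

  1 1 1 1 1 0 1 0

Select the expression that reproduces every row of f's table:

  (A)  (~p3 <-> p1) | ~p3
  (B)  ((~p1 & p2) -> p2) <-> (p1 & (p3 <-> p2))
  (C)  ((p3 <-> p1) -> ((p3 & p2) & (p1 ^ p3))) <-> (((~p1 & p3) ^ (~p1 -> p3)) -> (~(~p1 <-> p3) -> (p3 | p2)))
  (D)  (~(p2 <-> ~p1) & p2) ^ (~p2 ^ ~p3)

A

(B) fails at (0,0,0): the formula yields 0, f is 1.
(C) fails at (0,0,0): the formula yields 0, f is 1.
(D) fails at (0,0,0): the formula yields 0, f is 1.
Only (A) survives; checking it on all 8 rows confirms it matches f.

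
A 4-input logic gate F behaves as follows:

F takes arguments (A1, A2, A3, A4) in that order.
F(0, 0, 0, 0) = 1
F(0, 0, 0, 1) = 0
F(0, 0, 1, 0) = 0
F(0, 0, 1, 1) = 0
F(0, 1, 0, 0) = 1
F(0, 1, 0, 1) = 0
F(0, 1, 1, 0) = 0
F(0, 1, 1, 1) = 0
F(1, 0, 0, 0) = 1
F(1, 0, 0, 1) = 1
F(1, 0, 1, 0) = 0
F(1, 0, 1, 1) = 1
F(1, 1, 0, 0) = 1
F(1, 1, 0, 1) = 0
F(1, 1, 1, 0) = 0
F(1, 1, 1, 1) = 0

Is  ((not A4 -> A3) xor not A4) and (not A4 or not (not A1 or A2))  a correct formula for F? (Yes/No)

Yes

Evaluate ((not A4 -> A3) xor not A4) and (not A4 or not (not A1 or A2)) on each row and compare to F:
  A1=0, A2=0, A3=0, A4=0: formula gives 1, F = 1 ✓
  A1=0, A2=0, A3=0, A4=1: formula gives 0, F = 0 ✓
  A1=0, A2=0, A3=1, A4=0: formula gives 0, F = 0 ✓
  A1=0, A2=0, A3=1, A4=1: formula gives 0, F = 0 ✓
  …and likewise for the remaining 12 rows.
No disagreement on any input; they are logically equivalent.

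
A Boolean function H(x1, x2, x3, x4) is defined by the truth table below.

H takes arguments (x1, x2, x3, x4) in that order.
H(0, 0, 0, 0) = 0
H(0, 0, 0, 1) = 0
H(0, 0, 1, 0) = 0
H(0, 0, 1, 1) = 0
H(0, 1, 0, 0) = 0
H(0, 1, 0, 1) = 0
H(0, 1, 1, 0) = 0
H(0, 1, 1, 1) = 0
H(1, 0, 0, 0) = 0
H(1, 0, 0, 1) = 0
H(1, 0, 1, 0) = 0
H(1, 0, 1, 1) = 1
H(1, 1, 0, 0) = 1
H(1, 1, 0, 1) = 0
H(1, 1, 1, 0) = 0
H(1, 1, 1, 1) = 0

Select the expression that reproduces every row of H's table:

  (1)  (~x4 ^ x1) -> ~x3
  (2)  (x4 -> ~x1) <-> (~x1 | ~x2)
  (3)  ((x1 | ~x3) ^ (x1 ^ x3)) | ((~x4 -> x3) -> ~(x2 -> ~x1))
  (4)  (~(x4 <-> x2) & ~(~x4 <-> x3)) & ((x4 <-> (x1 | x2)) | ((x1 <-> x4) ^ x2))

4

(1) fails at (0,0,0,0): the formula yields 1, H is 0.
(2) fails at (0,0,0,0): the formula yields 1, H is 0.
(3) fails at (0,0,0,0): the formula yields 1, H is 0.
That leaves (4). Evaluating it on every row reproduces the table of H exactly.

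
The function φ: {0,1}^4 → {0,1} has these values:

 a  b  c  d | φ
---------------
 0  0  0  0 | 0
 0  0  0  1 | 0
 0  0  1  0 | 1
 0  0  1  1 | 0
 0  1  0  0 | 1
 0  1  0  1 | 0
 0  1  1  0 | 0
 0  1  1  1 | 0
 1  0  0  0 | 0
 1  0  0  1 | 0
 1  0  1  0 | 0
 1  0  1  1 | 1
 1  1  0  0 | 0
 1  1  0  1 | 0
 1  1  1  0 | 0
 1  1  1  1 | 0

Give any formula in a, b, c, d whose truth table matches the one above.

Collect the rows where φ=1 — (0,0,1,0), (0,1,0,0), (1,0,1,1) — and write one minterm per row: ¬a·¬b·c·¬d, ¬a·b·¬c·¬d, a·¬b·c·d. Their union (logical OR) reproduces the table exactly.

φ(a, b, c, d) = ((((not a and not b) and c) and not d) or (((not a and b) and not c) and not d)) or (((a and not b) and c) and d)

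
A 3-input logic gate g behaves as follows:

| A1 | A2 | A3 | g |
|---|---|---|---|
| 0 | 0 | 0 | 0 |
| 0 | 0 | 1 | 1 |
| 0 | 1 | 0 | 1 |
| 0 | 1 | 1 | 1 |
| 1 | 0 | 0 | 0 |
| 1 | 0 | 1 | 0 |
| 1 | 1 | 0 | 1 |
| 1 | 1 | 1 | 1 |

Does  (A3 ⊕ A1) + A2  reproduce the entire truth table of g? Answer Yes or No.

No

Check the formula against g row by row:
  A1=0, A2=0, A3=0: formula gives 0, g = 0 ✓
  A1=0, A2=0, A3=1: formula gives 1, g = 1 ✓
  A1=0, A2=1, A3=0: formula gives 1, g = 1 ✓
  A1=0, A2=1, A3=1: formula gives 1, g = 1 ✓
  A1=1, A2=0, A3=0: formula gives 1, but g = 0 ✗
Since they disagree at (1,0,0), the expression is not a correct formula for g.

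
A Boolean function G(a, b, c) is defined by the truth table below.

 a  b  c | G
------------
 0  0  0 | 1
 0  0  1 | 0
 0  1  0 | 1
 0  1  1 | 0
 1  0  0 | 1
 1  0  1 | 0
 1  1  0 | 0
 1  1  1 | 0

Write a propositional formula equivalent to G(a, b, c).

G(a, b, c) = (((a' · b') · c') + ((a' · b) · c')) + ((a · b') · c')

G=1 on 3 inputs: (0,0,0), (0,1,0), (1,0,0). Reading each as a conjunction of literals (¬a·¬b·¬c, ¬a·b·¬c, a·¬b·¬c) and taking the OR gives the canonical DNF.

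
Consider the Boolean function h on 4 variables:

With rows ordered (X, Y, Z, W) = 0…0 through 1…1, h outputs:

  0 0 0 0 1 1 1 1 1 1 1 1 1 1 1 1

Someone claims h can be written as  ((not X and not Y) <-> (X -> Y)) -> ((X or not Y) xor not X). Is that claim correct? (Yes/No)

Yes

Test each input against both h and the formula:
  X=0, Y=0, Z=0, W=0: formula gives 0, h = 0 ✓
  X=0, Y=0, Z=0, W=1: formula gives 0, h = 0 ✓
  X=0, Y=0, Z=1, W=0: formula gives 0, h = 0 ✓
  X=0, Y=0, Z=1, W=1: formula gives 0, h = 0 ✓
  …and likewise for the remaining 12 rows.
Every row agrees, so the formula is equivalent.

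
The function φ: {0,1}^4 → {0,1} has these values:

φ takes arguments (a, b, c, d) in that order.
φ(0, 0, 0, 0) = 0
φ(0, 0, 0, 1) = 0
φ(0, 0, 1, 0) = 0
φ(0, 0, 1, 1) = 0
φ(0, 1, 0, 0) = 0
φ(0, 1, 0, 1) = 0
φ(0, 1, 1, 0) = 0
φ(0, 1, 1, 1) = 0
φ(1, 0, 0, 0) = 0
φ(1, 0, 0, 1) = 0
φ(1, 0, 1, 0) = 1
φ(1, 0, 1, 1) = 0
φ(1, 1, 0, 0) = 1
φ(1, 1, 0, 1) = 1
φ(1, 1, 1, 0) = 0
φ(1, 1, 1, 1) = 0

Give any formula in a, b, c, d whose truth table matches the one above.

φ(a, b, c, d) = ((((a & ~b) & c) & ~d) | (((a & b) & ~c) & ~d)) | (((a & b) & ~c) & d)

The 1-rows are (1,0,1,0), (1,1,0,0), (1,1,0,1). Each contributes one minterm — a·¬b·c·¬d; a·b·¬c·¬d; a·b·¬c·d — and their disjunction is a sum-of-products form of φ.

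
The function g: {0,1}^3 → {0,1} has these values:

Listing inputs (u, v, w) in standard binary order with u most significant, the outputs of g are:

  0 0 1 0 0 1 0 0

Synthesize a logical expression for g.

g(u, v, w) = ((~u & v) & ~w) | ((u & ~v) & w)

Collect the rows where g=1 — (0,1,0), (1,0,1) — and write one minterm per row: ¬u·v·¬w, u·¬v·w. Their union (logical OR) reproduces the table exactly.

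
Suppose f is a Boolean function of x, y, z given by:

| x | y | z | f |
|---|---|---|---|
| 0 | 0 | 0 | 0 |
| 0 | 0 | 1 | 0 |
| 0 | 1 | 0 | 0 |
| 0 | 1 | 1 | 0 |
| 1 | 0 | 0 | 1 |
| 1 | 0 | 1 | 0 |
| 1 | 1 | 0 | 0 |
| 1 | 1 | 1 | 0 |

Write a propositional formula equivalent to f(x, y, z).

f(x, y, z) = (x & ~y) & ~z

f is 1 on exactly one input, (1,0,0), whose minterm is x·¬y·¬z. So f is just that conjunction.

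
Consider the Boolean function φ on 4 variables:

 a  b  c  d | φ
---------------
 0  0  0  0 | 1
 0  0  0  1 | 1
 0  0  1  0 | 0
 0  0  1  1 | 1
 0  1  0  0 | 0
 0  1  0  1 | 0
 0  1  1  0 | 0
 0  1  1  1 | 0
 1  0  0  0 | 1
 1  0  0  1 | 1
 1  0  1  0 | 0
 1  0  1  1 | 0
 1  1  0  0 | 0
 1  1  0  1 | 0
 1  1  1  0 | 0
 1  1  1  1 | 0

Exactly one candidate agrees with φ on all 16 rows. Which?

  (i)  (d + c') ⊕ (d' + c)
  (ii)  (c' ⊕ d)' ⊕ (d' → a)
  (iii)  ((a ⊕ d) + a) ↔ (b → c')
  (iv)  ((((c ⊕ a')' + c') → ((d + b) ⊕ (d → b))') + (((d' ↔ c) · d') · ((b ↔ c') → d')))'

iv

(i): at (0,0,0,0) it gives 0, but φ = 1 — eliminated.
(ii): at (0,0,0,0) it gives 0, but φ = 1 — eliminated.
(iii): at (0,0,0,0) it gives 0, but φ = 1 — eliminated.
Only (iv) survives; checking it on all 16 rows confirms it matches φ.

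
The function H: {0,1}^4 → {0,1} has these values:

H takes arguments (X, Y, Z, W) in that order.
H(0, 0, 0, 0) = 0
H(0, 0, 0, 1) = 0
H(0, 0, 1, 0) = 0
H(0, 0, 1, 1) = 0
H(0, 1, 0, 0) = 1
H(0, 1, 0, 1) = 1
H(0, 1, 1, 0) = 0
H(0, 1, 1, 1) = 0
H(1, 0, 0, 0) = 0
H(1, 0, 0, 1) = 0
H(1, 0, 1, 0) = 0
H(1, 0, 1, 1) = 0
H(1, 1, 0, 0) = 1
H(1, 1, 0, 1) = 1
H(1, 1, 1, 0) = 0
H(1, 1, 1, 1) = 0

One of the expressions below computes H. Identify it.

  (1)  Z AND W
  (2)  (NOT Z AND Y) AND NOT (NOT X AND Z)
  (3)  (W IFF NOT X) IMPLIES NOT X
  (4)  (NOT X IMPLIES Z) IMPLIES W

(1): at (0,0,1,1) it gives 1, but H = 0 — eliminated.
(3): at (0,0,0,0) it gives 1, but H = 0 — eliminated.
(4): at (0,0,0,0) it gives 1, but H = 0 — eliminated.
That leaves (2). Evaluating it on every row reproduces the table of H exactly.

2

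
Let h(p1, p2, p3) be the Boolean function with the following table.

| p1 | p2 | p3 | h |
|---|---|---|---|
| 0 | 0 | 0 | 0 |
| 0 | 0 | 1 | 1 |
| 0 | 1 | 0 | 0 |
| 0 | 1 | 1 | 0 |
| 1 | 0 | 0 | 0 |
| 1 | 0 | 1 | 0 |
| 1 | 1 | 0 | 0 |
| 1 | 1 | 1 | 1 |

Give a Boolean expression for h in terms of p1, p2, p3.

h(p1, p2, p3) = ((¬p1 ∧ ¬p2) ∧ p3) ∨ ((p1 ∧ p2) ∧ p3)

Collect the rows where h=1 — (0,0,1), (1,1,1) — and write one minterm per row: ¬p1·¬p2·p3, p1·p2·p3. Their union (logical OR) reproduces the table exactly.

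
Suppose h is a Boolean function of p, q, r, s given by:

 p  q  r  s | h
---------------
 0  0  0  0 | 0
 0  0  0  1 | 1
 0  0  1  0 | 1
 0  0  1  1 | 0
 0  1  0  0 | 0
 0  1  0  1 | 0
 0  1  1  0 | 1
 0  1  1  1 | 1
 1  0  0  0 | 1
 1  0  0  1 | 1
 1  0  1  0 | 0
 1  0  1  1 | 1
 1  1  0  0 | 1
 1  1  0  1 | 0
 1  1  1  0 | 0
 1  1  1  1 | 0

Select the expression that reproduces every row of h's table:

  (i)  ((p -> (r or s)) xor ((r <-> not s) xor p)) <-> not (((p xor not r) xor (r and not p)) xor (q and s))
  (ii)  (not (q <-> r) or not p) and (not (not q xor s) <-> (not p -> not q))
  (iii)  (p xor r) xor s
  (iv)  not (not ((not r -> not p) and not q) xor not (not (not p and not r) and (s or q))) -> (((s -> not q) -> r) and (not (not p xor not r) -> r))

i

(ii) disagrees with h on (0,0,1,0) (formula → 0, table → 1); rule it out.
(iii) disagrees with h on (0,1,0,1) (formula → 1, table → 0); rule it out.
(iv) disagrees with h on (0,0,0,0) (formula → 1, table → 0); rule it out.
That leaves (i). Evaluating it on every row reproduces the table of h exactly.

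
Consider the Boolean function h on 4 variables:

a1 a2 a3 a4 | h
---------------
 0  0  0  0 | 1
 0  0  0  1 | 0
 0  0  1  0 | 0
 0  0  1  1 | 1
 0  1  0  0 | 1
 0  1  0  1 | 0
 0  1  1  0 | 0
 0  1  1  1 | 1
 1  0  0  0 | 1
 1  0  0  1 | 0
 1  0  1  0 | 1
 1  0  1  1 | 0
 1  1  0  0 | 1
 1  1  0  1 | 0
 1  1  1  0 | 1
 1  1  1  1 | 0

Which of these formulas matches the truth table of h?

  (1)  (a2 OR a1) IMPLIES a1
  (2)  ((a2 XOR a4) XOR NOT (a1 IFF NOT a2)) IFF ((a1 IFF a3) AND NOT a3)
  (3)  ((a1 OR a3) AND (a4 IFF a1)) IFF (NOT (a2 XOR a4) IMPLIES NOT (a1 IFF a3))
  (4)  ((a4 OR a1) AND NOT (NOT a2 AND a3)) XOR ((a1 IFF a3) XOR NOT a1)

(1): at (0,0,0,1) it gives 1, but h = 0 — eliminated.
(3): at (0,0,1,0) it gives 1, but h = 0 — eliminated.
(4): at (0,0,0,0) it gives 0, but h = 1 — eliminated.
Only (2) survives; checking it on all 16 rows confirms it matches h.

2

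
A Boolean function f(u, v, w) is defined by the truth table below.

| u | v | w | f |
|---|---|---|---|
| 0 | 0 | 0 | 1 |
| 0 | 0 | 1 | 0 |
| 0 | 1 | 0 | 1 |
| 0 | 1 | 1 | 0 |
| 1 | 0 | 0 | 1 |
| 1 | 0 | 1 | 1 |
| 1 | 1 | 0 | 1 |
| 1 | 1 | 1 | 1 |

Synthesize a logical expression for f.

f is 0 on only 2 rows — (0,0,1), (0,1,1). Writing each as a minterm (¬u·¬v·w, ¬u·v·w) and OR-ing them characterizes exactly where f=0, so f is the negation of that disjunction.

f(u, v, w) = not (((not u and not v) and w) or ((not u and v) and w))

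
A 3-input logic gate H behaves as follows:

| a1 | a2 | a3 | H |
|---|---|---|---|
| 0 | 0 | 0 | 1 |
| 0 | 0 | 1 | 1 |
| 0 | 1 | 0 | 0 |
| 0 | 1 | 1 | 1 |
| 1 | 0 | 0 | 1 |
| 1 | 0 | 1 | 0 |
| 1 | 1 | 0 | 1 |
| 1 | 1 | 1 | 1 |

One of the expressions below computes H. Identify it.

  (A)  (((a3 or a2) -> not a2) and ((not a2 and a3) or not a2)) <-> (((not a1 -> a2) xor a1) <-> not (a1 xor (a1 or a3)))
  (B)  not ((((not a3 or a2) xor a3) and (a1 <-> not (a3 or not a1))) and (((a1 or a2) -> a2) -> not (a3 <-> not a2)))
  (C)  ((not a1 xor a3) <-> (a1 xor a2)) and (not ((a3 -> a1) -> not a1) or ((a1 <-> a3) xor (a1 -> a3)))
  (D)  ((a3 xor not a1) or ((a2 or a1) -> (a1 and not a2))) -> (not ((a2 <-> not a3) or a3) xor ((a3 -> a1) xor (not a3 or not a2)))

D

(A) fails at (0,0,0): the formula yields 0, H is 1.
(B) fails at (0,0,0): the formula yields 0, H is 1.
(C) fails at (0,0,0): the formula yields 0, H is 1.
That leaves (D). Evaluating it on every row reproduces the table of H exactly.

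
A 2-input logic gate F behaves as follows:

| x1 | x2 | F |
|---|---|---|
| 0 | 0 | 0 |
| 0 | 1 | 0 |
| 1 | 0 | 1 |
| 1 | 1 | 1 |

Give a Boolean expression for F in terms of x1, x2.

F=1 on 2 inputs: (1,0), (1,1). Reading each as a conjunction of literals (x1·¬x2, x1·x2) and taking the OR gives the canonical DNF.

F(x1, x2) = (x1 and not x2) or (x1 and x2)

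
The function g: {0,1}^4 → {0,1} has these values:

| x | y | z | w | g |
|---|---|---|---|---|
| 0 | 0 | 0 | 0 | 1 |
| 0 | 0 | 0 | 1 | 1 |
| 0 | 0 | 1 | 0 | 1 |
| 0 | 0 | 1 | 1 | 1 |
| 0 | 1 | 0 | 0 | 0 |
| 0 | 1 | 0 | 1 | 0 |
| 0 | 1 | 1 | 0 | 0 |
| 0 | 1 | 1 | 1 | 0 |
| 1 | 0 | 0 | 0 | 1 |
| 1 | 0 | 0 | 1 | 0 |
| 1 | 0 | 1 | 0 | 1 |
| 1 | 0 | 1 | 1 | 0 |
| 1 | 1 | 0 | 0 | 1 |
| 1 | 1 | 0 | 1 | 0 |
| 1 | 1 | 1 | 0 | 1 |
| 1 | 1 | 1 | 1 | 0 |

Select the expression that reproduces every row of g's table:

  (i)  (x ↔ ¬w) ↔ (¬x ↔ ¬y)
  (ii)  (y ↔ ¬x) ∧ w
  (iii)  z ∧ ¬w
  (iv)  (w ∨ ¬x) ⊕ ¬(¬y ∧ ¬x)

(i) disagrees with g on (0,0,0,0) (formula → 0, table → 1); rule it out.
(ii) disagrees with g on (0,0,0,0) (formula → 0, table → 1); rule it out.
(iii) disagrees with g on (0,0,0,0) (formula → 0, table → 1); rule it out.
(iv) is the remaining candidate, and it agrees with g on all 16 inputs.

iv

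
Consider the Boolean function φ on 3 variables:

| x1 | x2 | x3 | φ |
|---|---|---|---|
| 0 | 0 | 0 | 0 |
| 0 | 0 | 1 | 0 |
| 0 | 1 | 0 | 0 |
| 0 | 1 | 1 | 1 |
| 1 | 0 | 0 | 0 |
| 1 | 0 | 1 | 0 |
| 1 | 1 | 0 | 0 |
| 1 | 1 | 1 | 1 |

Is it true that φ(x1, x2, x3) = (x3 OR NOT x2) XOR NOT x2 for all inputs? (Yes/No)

Check the formula against φ row by row:
  x1=0, x2=0, x3=0: formula gives 0, φ = 0 ✓
  x1=0, x2=0, x3=1: formula gives 0, φ = 0 ✓
  x1=0, x2=1, x3=0: formula gives 0, φ = 0 ✓
  x1=0, x2=1, x3=1: formula gives 1, φ = 1 ✓
  x1=1, x2=0, x3=0: formula gives 0, φ = 0 ✓
  … (the remaining 3 rows also agree.)
All 8 rows match — the expression computes φ exactly.

Yes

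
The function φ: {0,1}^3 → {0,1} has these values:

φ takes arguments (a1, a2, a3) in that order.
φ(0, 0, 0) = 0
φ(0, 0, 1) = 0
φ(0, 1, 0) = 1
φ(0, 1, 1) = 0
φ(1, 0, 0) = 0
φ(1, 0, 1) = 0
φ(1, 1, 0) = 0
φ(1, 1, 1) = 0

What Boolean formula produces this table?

φ(a1, a2, a3) = (a1' · a2) · a3'

Only row (0,1,0) gives 1. That row's minterm ¬a1·a2·¬a3 is φ directly.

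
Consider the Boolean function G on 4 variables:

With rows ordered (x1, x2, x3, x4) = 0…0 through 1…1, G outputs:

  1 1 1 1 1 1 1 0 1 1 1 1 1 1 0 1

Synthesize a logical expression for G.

There are just 2 zero rows: (0,1,1,1), (1,1,1,0). Their minterms are ¬x1·x2·x3·x4, x1·x2·x3·¬x4; the OR of those covers precisely the 0-outputs, and negating it yields G.

G(x1, x2, x3, x4) = NOT ((((NOT x1 AND x2) AND x3) AND x4) OR (((x1 AND x2) AND x3) AND NOT x4))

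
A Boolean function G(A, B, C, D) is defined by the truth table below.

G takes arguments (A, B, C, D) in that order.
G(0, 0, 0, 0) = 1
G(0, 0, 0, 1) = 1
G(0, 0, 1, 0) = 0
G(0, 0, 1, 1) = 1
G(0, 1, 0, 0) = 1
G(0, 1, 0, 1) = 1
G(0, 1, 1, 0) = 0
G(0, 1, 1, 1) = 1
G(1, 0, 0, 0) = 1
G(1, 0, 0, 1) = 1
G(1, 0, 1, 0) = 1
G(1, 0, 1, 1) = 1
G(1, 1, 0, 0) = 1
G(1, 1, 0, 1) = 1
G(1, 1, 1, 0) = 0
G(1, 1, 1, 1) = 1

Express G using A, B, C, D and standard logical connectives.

G(A, B, C, D) = NOT (((((NOT A AND NOT B) AND C) AND NOT D) OR (((NOT A AND B) AND C) AND NOT D)) OR (((A AND B) AND C) AND NOT D))

G is 0 on only 3 rows — (0,0,1,0), (0,1,1,0), (1,1,1,0). Writing each as a minterm (¬A·¬B·C·¬D, ¬A·B·C·¬D, A·B·C·¬D) and OR-ing them characterizes exactly where G=0, so G is the negation of that disjunction.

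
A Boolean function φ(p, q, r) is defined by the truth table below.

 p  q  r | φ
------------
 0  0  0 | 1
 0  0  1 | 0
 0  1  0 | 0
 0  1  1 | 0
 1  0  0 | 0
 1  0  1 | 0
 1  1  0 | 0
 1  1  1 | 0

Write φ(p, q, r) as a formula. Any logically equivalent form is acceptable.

The output is 1 only when every input is 0 — NOR of all inputs.

φ(p, q, r) = ~((p | q) | r)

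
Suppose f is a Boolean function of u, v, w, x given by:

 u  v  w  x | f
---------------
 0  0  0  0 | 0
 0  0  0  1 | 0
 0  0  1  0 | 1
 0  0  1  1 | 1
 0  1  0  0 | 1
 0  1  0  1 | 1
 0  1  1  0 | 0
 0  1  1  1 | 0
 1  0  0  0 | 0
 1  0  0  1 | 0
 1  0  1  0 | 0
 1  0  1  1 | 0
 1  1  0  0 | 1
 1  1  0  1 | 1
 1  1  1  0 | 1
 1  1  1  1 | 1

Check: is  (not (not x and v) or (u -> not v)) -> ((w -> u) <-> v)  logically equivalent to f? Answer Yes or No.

Check the formula against f row by row:
  u=0, v=0, w=0, x=0: formula gives 0, f = 0 ✓
  u=0, v=0, w=0, x=1: formula gives 0, f = 0 ✓
  u=0, v=0, w=1, x=0: formula gives 1, f = 1 ✓
  u=0, v=0, w=1, x=1: formula gives 1, f = 1 ✓
  … (the remaining 12 rows also agree.)
No disagreement on any input; they are logically equivalent.

Yes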